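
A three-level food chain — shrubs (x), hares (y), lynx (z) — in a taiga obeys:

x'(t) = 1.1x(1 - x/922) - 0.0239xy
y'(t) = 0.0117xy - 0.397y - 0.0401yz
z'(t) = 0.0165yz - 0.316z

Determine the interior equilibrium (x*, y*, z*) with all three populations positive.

x* ≈ 538, y* ≈ 19.2, z* ≈ 147

From dz/dt = 0: 0.0165y* = 0.316, so y* = 19.2.
From dx/dt = 0: 1.1(1 - x*/922) = 0.0239·19.2, giving x* = 922·(1 - 0.416) = 538.
From dy/dt = 0: 0.0117·538 - 0.397 = 0.0401z*, so z* = 5.9/0.0401 = 147.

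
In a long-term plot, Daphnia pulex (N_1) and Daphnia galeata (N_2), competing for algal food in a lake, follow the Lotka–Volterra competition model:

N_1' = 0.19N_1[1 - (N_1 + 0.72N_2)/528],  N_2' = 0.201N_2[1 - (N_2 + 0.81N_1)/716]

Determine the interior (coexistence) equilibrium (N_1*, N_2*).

Setting both brackets to zero gives the nullclines N_1 + 0.72N_2 = 528 and 0.81N_1 + N_2 = 716.
Substituting N_2 = 716 - 0.81N_1 into the first: N_1(1 - 0.72·0.81) = 528 - 0.72·716.
So N_1* = 12.5/0.417 = 29.9, and then N_2* = 716 - 0.81·29.9 = 692.

N_1* ≈ 29.9, N_2* ≈ 692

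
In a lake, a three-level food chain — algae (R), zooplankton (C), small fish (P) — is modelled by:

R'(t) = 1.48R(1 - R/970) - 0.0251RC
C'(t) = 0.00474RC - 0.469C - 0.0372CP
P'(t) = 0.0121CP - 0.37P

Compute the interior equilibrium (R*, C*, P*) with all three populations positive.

From dP/dt = 0: 0.0121C* = 0.37, so C* = 30.6.
From dR/dt = 0: 1.48(1 - R*/970) = 0.0251·30.6, giving R* = 970·(1 - 0.519) = 467.
From dC/dt = 0: 0.00474·467 - 0.469 = 0.0372P*, so P* = 1.74/0.0372 = 46.9.

R* ≈ 467, C* ≈ 30.6, P* ≈ 46.9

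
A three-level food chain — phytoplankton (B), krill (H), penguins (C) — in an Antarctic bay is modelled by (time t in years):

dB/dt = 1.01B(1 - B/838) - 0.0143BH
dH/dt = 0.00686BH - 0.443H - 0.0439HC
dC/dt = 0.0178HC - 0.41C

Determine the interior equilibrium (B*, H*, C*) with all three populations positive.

B* ≈ 565, H* ≈ 23, C* ≈ 78.2

From dC/dt = 0: 0.0178H* = 0.41, so H* = 23.
From dB/dt = 0: 1.01(1 - B*/838) = 0.0143·23, giving B* = 838·(1 - 0.326) = 565.
From dH/dt = 0: 0.00686·565 - 0.443 = 0.0439C*, so C* = 3.43/0.0439 = 78.2.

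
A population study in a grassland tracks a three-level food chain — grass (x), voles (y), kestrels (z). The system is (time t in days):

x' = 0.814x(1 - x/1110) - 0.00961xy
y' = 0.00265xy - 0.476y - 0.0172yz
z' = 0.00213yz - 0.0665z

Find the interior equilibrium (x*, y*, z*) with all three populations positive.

From dz/dt = 0: 0.00213y* = 0.0665, so y* = 31.2.
From dx/dt = 0: 0.814(1 - x*/1110) = 0.00961·31.2, giving x* = 1110·(1 - 0.369) = 701.
From dy/dt = 0: 0.00265·701 - 0.476 = 0.0172z*, so z* = 1.38/0.0172 = 80.3.

x* ≈ 701, y* ≈ 31.2, z* ≈ 80.3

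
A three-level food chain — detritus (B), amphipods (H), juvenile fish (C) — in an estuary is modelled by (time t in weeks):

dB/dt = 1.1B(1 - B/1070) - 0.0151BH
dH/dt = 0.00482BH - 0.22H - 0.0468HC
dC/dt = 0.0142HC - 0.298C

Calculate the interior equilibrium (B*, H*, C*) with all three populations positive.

B* ≈ 762, H* ≈ 21, C* ≈ 73.8

From dC/dt = 0: 0.0142H* = 0.298, so H* = 21.
From dB/dt = 0: 1.1(1 - B*/1070) = 0.0151·21, giving B* = 1070·(1 - 0.288) = 762.
From dH/dt = 0: 0.00482·762 - 0.22 = 0.0468C*, so C* = 3.45/0.0468 = 73.8.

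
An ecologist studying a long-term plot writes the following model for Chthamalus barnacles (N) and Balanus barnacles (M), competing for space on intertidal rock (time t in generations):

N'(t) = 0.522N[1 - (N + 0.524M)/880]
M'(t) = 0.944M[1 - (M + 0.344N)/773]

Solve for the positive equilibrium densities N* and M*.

Setting both brackets to zero gives the nullclines N + 0.524M = 880 and 0.344N + M = 773.
Substituting M = 773 - 0.344N into the first: N(1 - 0.524·0.344) = 880 - 0.524·773.
So N* = 475/0.82 = 579, and then M* = 773 - 0.344·579 = 574.

N* ≈ 579, M* ≈ 574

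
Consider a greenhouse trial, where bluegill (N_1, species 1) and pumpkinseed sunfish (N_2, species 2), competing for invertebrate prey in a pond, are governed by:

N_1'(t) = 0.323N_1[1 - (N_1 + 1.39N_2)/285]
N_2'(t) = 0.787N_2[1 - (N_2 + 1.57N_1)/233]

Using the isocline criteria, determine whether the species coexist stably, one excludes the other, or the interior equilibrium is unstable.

Compare the nullcline intercepts: K1/α12 = 285/1.39 = 205 < K2 = 233; K2/α21 = 233/1.57 = 148 < K1 = 285.
Since both are reversed, neither can invade when rare; the interior point is a saddle.

unstable coexistence (outcome depends on initial conditions)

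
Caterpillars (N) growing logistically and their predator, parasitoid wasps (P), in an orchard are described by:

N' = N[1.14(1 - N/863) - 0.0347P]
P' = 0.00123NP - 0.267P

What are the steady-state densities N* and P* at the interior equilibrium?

From dP/dt = 0 with P > 0: 0.00123N* = 0.267, so N* = 217.
Substitute into dN/dt = 0: 1.14(1 - 217/863) = 0.0347P*.
The bracket is 0.748, giving P* = 0.853/0.0347 = 24.6.

N* ≈ 217, P* ≈ 24.6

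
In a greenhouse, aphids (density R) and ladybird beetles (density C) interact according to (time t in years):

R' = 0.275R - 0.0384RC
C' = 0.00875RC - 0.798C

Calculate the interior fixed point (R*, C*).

Set dC/dt = 0 with C > 0: 0.00875R - 0.798 = 0, so R* = 0.798/0.00875 = 91.2.
Set dR/dt = 0 with R > 0: 0.275 - 0.0384C = 0, so C* = 0.275/0.0384 = 7.16.

R* ≈ 91.2, C* ≈ 7.16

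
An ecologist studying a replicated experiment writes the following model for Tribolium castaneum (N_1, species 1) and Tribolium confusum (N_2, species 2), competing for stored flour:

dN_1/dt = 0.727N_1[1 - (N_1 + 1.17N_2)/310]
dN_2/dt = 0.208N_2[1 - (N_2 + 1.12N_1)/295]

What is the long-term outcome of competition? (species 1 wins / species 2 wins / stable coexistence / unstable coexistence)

Compare the nullcline intercepts: K1/α12 = 310/1.17 = 265 < K2 = 295; K2/α21 = 295/1.12 = 263 < K1 = 310.
Since both are reversed, neither can invade when rare; the interior point is a saddle.

unstable coexistence (outcome depends on initial conditions)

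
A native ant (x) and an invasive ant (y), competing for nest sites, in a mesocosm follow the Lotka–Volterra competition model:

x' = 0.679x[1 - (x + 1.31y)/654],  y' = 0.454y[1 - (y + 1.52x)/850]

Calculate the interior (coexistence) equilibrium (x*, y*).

Setting both brackets to zero gives the nullclines x + 1.31y = 654 and 1.52x + y = 850.
Substituting y = 850 - 1.52x into the first: x(1 - 1.31·1.52) = 654 - 1.31·850.
So x* = -460/-0.991 = 464, and then y* = 850 - 1.52·464 = 145.

x* ≈ 464, y* ≈ 145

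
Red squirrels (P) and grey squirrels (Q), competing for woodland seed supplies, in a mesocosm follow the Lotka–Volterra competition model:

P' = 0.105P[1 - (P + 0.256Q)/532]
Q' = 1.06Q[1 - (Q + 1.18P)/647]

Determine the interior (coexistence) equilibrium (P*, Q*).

Setting both brackets to zero gives the nullclines P + 0.256Q = 532 and 1.18P + Q = 647.
Substituting Q = 647 - 1.18P into the first: P(1 - 0.256·1.18) = 532 - 0.256·647.
So P* = 366/0.698 = 525, and then Q* = 647 - 1.18·525 = 27.6.

P* ≈ 525, Q* ≈ 27.6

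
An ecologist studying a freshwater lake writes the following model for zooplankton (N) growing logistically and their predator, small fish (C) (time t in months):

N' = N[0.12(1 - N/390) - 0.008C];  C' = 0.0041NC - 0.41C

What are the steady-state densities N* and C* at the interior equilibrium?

From dC/dt = 0 with C > 0: 0.0041N* = 0.41, so N* = 100.
Substitute into dN/dt = 0: 0.12(1 - 100/390) = 0.008C*.
The bracket is 0.744, giving C* = 0.0892/0.008 = 11.2.

N* ≈ 100, C* ≈ 11.2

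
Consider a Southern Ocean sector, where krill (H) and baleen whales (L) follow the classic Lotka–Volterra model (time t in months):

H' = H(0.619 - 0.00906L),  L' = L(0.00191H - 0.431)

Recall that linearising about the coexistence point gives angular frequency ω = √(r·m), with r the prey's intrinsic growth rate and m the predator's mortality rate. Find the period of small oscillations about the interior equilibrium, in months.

T ≈ 12.2 months

Here r = 0.619 and m = 0.431, so r·m = 0.267.
ω = √0.267 = 0.517 per month, hence T = 2π/ω ≈ 12.2 months.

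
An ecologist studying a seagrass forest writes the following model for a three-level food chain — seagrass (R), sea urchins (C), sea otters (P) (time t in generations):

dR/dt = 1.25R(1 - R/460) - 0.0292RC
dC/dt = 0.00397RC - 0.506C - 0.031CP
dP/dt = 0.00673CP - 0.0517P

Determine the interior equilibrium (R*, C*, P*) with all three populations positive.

From dP/dt = 0: 0.00673C* = 0.0517, so C* = 7.68.
From dR/dt = 0: 1.25(1 - R*/460) = 0.0292·7.68, giving R* = 460·(1 - 0.179) = 377.
From dC/dt = 0: 0.00397·377 - 0.506 = 0.031P*, so P* = 0.992/0.031 = 32.

R* ≈ 377, C* ≈ 7.68, P* ≈ 32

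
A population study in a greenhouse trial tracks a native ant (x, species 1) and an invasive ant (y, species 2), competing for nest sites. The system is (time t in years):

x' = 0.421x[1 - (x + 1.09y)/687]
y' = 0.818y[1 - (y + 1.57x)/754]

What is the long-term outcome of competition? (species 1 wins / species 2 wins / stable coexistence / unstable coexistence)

Compare the nullcline intercepts: K1/α12 = 687/1.09 = 630 < K2 = 754; K2/α21 = 754/1.57 = 480 < K1 = 687.
Since both are reversed, neither can invade when rare; the interior point is a saddle.

unstable coexistence (outcome depends on initial conditions)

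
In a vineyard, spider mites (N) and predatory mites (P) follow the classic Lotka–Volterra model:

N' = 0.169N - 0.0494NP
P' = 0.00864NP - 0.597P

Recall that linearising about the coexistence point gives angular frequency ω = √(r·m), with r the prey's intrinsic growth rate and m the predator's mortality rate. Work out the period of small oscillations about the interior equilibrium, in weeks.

Here r = 0.169 and m = 0.597, so r·m = 0.101.
ω = √0.101 = 0.318 per week, hence T = 2π/ω ≈ 19.8 weeks.

T ≈ 19.8 weeks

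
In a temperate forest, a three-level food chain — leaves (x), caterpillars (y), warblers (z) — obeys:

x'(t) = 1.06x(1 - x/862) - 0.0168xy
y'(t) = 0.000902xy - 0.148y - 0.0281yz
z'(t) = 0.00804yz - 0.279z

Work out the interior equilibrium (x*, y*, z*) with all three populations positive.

From dz/dt = 0: 0.00804y* = 0.279, so y* = 34.7.
From dx/dt = 0: 1.06(1 - x*/862) = 0.0168·34.7, giving x* = 862·(1 - 0.55) = 388.
From dy/dt = 0: 0.000902·388 - 0.148 = 0.0281z*, so z* = 0.202/0.0281 = 7.18.

x* ≈ 388, y* ≈ 34.7, z* ≈ 7.18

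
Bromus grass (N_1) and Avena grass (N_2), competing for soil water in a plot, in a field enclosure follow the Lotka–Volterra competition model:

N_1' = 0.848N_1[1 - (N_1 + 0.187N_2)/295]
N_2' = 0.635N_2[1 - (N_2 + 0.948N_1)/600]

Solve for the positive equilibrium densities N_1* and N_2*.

N_1* ≈ 222, N_2* ≈ 389

Setting both brackets to zero gives the nullclines N_1 + 0.187N_2 = 295 and 0.948N_1 + N_2 = 600.
Substituting N_2 = 600 - 0.948N_1 into the first: N_1(1 - 0.187·0.948) = 295 - 0.187·600.
So N_1* = 183/0.823 = 222, and then N_2* = 600 - 0.948·222 = 389.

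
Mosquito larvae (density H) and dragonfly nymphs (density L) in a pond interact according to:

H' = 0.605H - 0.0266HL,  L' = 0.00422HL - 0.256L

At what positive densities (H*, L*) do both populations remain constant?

H* ≈ 60.7, L* ≈ 22.7

Set dL/dt = 0 with L > 0: 0.00422H - 0.256 = 0, so H* = 0.256/0.00422 = 60.7.
Set dH/dt = 0 with H > 0: 0.605 - 0.0266L = 0, so L* = 0.605/0.0266 = 22.7.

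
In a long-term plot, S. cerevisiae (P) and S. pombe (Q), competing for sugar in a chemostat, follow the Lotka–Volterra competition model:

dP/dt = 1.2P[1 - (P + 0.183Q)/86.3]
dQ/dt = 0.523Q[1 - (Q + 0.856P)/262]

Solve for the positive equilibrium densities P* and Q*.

Setting both brackets to zero gives the nullclines P + 0.183Q = 86.3 and 0.856P + Q = 262.
Substituting Q = 262 - 0.856P into the first: P(1 - 0.183·0.856) = 86.3 - 0.183·262.
So P* = 38.4/0.843 = 45.5, and then Q* = 262 - 0.856·45.5 = 223.

P* ≈ 45.5, Q* ≈ 223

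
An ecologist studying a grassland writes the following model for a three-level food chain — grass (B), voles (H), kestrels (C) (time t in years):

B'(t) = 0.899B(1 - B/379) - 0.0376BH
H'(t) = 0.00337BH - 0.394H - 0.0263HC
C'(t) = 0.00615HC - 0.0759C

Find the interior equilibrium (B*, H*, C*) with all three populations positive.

B* ≈ 183, H* ≈ 12.3, C* ≈ 8.52

From dC/dt = 0: 0.00615H* = 0.0759, so H* = 12.3.
From dB/dt = 0: 0.899(1 - B*/379) = 0.0376·12.3, giving B* = 379·(1 - 0.516) = 183.
From dH/dt = 0: 0.00337·183 - 0.394 = 0.0263C*, so C* = 0.224/0.0263 = 8.52.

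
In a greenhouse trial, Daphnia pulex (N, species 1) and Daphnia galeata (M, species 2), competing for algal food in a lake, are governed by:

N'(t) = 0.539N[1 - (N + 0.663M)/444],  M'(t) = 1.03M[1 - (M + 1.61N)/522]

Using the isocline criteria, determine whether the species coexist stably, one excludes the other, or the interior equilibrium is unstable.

Compare the nullcline intercepts: K1/α12 = 444/0.663 = 670 > K2 = 522; K2/α21 = 522/1.61 = 324 < K1 = 444.
Since the inequalities point opposite ways, species 1 can invade but species 2 cannot.

species 1 excludes species 2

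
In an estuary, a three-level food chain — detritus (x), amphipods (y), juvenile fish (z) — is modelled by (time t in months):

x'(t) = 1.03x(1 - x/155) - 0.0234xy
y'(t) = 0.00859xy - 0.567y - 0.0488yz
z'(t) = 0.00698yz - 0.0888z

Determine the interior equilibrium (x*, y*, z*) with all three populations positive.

From dz/dt = 0: 0.00698y* = 0.0888, so y* = 12.7.
From dx/dt = 0: 1.03(1 - x*/155) = 0.0234·12.7, giving x* = 155·(1 - 0.289) = 110.
From dy/dt = 0: 0.00859·110 - 0.567 = 0.0488z*, so z* = 0.38/0.0488 = 7.78.

x* ≈ 110, y* ≈ 12.7, z* ≈ 7.78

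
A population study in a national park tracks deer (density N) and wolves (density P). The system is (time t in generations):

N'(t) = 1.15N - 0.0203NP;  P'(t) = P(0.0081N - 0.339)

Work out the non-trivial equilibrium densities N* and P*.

Set dP/dt = 0 with P > 0: 0.0081N - 0.339 = 0, so N* = 0.339/0.0081 = 41.9.
Set dN/dt = 0 with N > 0: 1.15 - 0.0203P = 0, so P* = 1.15/0.0203 = 56.7.

N* ≈ 41.9, P* ≈ 56.7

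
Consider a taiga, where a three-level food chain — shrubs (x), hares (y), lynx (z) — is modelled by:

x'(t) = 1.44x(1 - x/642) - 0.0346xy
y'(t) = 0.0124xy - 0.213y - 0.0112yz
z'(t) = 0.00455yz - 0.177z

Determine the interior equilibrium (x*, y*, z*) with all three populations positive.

x* ≈ 41.9, y* ≈ 38.9, z* ≈ 27.4

From dz/dt = 0: 0.00455y* = 0.177, so y* = 38.9.
From dx/dt = 0: 1.44(1 - x*/642) = 0.0346·38.9, giving x* = 642·(1 - 0.935) = 41.9.
From dy/dt = 0: 0.0124·41.9 - 0.213 = 0.0112z*, so z* = 0.307/0.0112 = 27.4.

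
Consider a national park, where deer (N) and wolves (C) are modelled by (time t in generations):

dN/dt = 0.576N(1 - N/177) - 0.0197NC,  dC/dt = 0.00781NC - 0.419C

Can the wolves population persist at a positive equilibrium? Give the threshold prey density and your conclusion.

Threshold N = 53.6; K > 53.6, so yes, the predator persists.

The predator equation gives dC/dt > 0 only when N > 0.419/0.00781 = 53.6.
Without the predator, N → K = 177. Since 177 > 53.6, the predator can invade and persist.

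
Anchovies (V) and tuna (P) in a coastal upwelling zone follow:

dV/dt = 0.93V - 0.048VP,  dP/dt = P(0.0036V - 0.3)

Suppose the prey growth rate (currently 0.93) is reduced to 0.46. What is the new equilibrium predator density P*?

At the interior fixed point, setting dV/dt = 0 with V > 0 fixes P* = (prey growth rate)/(VP coefficient) — independent of the other coefficients.
With the change, P* = 0.46/0.048 = 9.58; it falls from 19.4.

P* ≈ 9.58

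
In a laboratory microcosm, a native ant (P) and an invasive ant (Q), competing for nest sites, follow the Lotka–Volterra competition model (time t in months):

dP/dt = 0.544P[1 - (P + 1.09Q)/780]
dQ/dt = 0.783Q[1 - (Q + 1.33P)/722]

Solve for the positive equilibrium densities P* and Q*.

P* ≈ 15.5, Q* ≈ 701

Setting both brackets to zero gives the nullclines P + 1.09Q = 780 and 1.33P + Q = 722.
Substituting Q = 722 - 1.33P into the first: P(1 - 1.09·1.33) = 780 - 1.09·722.
So P* = -6.98/-0.45 = 15.5, and then Q* = 722 - 1.33·15.5 = 701.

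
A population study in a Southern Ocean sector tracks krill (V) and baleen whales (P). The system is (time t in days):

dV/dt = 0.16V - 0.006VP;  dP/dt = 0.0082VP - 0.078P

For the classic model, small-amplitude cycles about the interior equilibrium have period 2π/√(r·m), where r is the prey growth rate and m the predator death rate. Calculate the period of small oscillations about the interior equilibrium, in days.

T ≈ 56.2 days

Here r = 0.16 and m = 0.078, so r·m = 0.0125.
ω = √0.0125 = 0.112 per day, hence T = 2π/ω ≈ 56.2 days.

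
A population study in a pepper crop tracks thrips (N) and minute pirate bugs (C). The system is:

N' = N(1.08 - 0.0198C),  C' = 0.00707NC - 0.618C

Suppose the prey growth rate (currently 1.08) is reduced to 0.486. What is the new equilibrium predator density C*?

C* ≈ 24.5

At the interior fixed point, setting dN/dt = 0 with N > 0 fixes C* = (prey growth rate)/(NC coefficient) — independent of the other coefficients.
With the change, C* = 0.486/0.0198 = 24.5; it falls from 54.5.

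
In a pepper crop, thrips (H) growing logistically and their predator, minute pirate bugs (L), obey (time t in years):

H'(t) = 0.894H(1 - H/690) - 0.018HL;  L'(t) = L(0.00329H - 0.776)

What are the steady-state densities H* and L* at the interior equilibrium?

H* ≈ 236, L* ≈ 32.7

From dL/dt = 0 with L > 0: 0.00329H* = 0.776, so H* = 236.
Substitute into dH/dt = 0: 0.894(1 - 236/690) = 0.018L*.
The bracket is 0.658, giving L* = 0.588/0.018 = 32.7.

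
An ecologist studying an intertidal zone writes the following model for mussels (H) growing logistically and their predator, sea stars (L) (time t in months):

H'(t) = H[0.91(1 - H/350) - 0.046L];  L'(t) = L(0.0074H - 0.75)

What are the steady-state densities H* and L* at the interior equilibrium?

H* ≈ 101, L* ≈ 14.1

From dL/dt = 0 with L > 0: 0.0074H* = 0.75, so H* = 101.
Substitute into dH/dt = 0: 0.91(1 - 101/350) = 0.046L*.
The bracket is 0.71, giving L* = 0.646/0.046 = 14.1.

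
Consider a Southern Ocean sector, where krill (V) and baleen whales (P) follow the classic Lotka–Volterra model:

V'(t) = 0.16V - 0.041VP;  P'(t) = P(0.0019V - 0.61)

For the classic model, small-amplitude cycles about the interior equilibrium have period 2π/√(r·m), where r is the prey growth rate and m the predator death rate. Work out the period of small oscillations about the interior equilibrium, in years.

Here r = 0.16 and m = 0.61, so r·m = 0.0976.
ω = √0.0976 = 0.312 per year, hence T = 2π/ω ≈ 20.1 years.

T ≈ 20.1 years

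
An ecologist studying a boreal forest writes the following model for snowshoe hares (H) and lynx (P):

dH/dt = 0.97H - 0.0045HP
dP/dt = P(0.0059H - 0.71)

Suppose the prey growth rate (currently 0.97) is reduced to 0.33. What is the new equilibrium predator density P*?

At the interior fixed point, setting dH/dt = 0 with H > 0 fixes P* = (prey growth rate)/(HP coefficient) — independent of the other coefficients.
With the change, P* = 0.33/0.0045 = 73.3; it falls from 216.

P* ≈ 73.3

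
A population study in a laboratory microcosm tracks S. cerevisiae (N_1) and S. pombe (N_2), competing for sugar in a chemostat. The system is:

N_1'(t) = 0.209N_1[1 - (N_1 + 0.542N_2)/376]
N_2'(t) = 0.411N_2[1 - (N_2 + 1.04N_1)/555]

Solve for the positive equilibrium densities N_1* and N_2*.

Setting both brackets to zero gives the nullclines N_1 + 0.542N_2 = 376 and 1.04N_1 + N_2 = 555.
Substituting N_2 = 555 - 1.04N_1 into the first: N_1(1 - 0.542·1.04) = 376 - 0.542·555.
So N_1* = 75.2/0.436 = 172, and then N_2* = 555 - 1.04·172 = 376.

N_1* ≈ 172, N_2* ≈ 376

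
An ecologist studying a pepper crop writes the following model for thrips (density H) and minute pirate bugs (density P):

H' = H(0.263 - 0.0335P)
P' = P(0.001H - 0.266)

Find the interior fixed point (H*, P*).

H* ≈ 266, P* ≈ 7.85

Set dP/dt = 0 with P > 0: 0.001H - 0.266 = 0, so H* = 0.266/0.001 = 266.
Set dH/dt = 0 with H > 0: 0.263 - 0.0335P = 0, so P* = 0.263/0.0335 = 7.85.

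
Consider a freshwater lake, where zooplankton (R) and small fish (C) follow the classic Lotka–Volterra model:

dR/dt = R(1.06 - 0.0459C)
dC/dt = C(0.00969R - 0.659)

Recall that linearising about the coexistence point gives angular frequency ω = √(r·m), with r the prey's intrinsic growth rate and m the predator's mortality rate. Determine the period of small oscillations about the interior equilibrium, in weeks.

Here r = 1.06 and m = 0.659, so r·m = 0.699.
ω = √0.699 = 0.836 per week, hence T = 2π/ω ≈ 7.52 weeks.

T ≈ 7.52 weeks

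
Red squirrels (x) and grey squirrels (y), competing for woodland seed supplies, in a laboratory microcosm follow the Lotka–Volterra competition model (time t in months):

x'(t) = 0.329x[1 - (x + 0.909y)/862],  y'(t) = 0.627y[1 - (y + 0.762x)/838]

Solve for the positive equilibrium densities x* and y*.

x* ≈ 326, y* ≈ 589

Setting both brackets to zero gives the nullclines x + 0.909y = 862 and 0.762x + y = 838.
Substituting y = 838 - 0.762x into the first: x(1 - 0.909·0.762) = 862 - 0.909·838.
So x* = 100/0.307 = 326, and then y* = 838 - 0.762·326 = 589.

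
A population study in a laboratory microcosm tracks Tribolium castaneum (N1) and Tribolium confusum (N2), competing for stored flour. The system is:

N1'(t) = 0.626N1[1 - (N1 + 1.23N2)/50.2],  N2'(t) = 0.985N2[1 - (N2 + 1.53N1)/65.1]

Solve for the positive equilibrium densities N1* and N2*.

Setting both brackets to zero gives the nullclines N1 + 1.23N2 = 50.2 and 1.53N1 + N2 = 65.1.
Substituting N2 = 65.1 - 1.53N1 into the first: N1(1 - 1.23·1.53) = 50.2 - 1.23·65.1.
So N1* = -29.9/-0.882 = 33.9, and then N2* = 65.1 - 1.53·33.9 = 13.3.

N1* ≈ 33.9, N2* ≈ 13.3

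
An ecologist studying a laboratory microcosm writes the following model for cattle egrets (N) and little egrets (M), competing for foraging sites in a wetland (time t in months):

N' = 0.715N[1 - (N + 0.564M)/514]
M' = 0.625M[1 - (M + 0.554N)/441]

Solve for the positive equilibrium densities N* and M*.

N* ≈ 386, M* ≈ 227

Setting both brackets to zero gives the nullclines N + 0.564M = 514 and 0.554N + M = 441.
Substituting M = 441 - 0.554N into the first: N(1 - 0.564·0.554) = 514 - 0.564·441.
So N* = 265/0.688 = 386, and then M* = 441 - 0.554·386 = 227.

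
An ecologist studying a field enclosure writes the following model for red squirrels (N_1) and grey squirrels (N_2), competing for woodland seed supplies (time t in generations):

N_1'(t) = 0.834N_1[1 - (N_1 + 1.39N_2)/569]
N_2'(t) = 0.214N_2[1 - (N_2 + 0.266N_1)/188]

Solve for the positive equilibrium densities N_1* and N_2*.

N_1* ≈ 488, N_2* ≈ 58.1

Setting both brackets to zero gives the nullclines N_1 + 1.39N_2 = 569 and 0.266N_1 + N_2 = 188.
Substituting N_2 = 188 - 0.266N_1 into the first: N_1(1 - 1.39·0.266) = 569 - 1.39·188.
So N_1* = 308/0.63 = 488, and then N_2* = 188 - 0.266·488 = 58.1.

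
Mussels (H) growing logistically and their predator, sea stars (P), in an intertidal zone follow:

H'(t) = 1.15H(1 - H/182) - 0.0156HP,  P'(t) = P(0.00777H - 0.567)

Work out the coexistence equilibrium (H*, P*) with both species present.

From dP/dt = 0 with P > 0: 0.00777H* = 0.567, so H* = 73.
Substitute into dH/dt = 0: 1.15(1 - 73/182) = 0.0156P*.
The bracket is 0.599, giving P* = 0.689/0.0156 = 44.2.

H* ≈ 73, P* ≈ 44.2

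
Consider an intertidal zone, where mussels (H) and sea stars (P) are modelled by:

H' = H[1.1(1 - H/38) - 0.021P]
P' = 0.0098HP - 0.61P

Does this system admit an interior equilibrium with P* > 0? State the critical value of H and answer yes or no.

Threshold H = 62.2; K < 62.2, so no, the predator goes extinct.

The predator equation gives dP/dt > 0 only when H > 0.61/0.0098 = 62.2.
Without the predator, H → K = 38. Since 38 < 62.2, the predator cannot invade.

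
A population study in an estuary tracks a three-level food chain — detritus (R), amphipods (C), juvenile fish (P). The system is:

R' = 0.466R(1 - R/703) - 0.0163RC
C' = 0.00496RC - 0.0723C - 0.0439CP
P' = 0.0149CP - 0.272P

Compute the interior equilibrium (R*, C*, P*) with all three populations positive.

From dP/dt = 0: 0.0149C* = 0.272, so C* = 18.3.
From dR/dt = 0: 0.466(1 - R*/703) = 0.0163·18.3, giving R* = 703·(1 - 0.639) = 254.
From dC/dt = 0: 0.00496·254 - 0.0723 = 0.0439P*, so P* = 1.19/0.0439 = 27.1.

R* ≈ 254, C* ≈ 18.3, P* ≈ 27.1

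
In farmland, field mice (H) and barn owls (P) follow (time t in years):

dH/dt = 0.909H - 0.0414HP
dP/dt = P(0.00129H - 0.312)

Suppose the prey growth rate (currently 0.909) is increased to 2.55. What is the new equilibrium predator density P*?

At the interior fixed point, setting dH/dt = 0 with H > 0 fixes P* = (prey growth rate)/(HP coefficient) — independent of the other coefficients.
With the change, P* = 2.55/0.0414 = 61.6; it rises from 22.

P* ≈ 61.6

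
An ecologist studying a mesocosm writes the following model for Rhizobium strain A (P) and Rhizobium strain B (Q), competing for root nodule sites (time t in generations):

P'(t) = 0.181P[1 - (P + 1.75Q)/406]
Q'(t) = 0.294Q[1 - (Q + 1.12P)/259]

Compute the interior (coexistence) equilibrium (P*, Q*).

P* ≈ 49.2, Q* ≈ 204

Setting both brackets to zero gives the nullclines P + 1.75Q = 406 and 1.12P + Q = 259.
Substituting Q = 259 - 1.12P into the first: P(1 - 1.75·1.12) = 406 - 1.75·259.
So P* = -47.2/-0.96 = 49.2, and then Q* = 259 - 1.12·49.2 = 204.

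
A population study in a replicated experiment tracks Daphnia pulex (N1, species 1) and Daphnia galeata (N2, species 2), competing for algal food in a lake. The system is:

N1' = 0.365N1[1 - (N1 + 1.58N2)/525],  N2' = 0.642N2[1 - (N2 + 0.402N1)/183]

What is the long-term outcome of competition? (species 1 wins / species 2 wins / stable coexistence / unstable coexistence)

Compare the nullcline intercepts: K1/α12 = 525/1.58 = 332 > K2 = 183; K2/α21 = 183/0.402 = 455 < K1 = 525.
Since the inequalities point opposite ways, species 1 can invade but species 2 cannot.

species 1 excludes species 2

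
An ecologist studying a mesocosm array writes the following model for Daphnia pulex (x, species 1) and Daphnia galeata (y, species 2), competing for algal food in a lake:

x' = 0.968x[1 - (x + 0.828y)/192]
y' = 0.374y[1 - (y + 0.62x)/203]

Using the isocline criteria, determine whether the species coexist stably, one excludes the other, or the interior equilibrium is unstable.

Compare the nullcline intercepts: K1/α12 = 192/0.828 = 232 > K2 = 203; K2/α21 = 203/0.62 = 327 > K1 = 192.
Since both inequalities hold, each species can invade when rare, so the interior equilibrium is stable.

stable coexistence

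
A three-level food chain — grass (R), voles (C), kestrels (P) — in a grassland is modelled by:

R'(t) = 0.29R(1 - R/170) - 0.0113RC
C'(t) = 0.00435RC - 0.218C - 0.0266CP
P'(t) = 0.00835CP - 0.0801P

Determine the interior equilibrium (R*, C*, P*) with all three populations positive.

From dP/dt = 0: 0.00835C* = 0.0801, so C* = 9.59.
From dR/dt = 0: 0.29(1 - R*/170) = 0.0113·9.59, giving R* = 170·(1 - 0.374) = 106.
From dC/dt = 0: 0.00435·106 - 0.218 = 0.0266P*, so P* = 0.245/0.0266 = 9.21.

R* ≈ 106, C* ≈ 9.59, P* ≈ 9.21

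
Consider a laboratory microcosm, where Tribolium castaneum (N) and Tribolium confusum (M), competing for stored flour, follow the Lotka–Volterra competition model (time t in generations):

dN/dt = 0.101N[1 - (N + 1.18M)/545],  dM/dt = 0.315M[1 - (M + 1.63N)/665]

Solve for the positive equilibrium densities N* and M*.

Setting both brackets to zero gives the nullclines N + 1.18M = 545 and 1.63N + M = 665.
Substituting M = 665 - 1.63N into the first: N(1 - 1.18·1.63) = 545 - 1.18·665.
So N* = -240/-0.923 = 260, and then M* = 665 - 1.63·260 = 242.

N* ≈ 260, M* ≈ 242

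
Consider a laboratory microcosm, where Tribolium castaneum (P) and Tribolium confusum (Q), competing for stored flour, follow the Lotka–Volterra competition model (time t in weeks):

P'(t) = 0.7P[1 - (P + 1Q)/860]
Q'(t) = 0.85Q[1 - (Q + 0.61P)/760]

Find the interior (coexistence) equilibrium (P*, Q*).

P* ≈ 256, Q* ≈ 604

Setting both brackets to zero gives the nullclines P + 1Q = 860 and 0.61P + Q = 760.
Substituting Q = 760 - 0.61P into the first: P(1 - 1·0.61) = 860 - 1·760.
So P* = 100/0.39 = 256, and then Q* = 760 - 0.61·256 = 604.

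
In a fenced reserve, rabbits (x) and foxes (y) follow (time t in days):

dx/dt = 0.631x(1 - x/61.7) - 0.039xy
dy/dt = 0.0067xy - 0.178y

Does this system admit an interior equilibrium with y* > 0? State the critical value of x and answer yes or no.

The predator equation gives dy/dt > 0 only when x > 0.178/0.0067 = 26.6.
Without the predator, x → K = 61.7. Since 61.7 > 26.6, the predator can invade and persist.

Threshold x = 26.6; K > 26.6, so yes, the predator persists.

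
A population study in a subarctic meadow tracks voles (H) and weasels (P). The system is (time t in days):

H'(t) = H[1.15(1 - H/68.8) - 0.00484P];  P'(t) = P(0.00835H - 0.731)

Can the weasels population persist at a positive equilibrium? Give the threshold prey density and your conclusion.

Threshold H = 87.5; K < 87.5, so no, the predator goes extinct.

The predator equation gives dP/dt > 0 only when H > 0.731/0.00835 = 87.5.
Without the predator, H → K = 68.8. Since 68.8 < 87.5, the predator cannot invade.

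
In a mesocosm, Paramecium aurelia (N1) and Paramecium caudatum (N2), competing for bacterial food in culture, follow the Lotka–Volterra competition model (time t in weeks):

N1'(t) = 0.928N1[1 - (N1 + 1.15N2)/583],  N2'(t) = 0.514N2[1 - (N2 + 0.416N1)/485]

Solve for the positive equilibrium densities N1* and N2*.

N1* ≈ 48.4, N2* ≈ 465

Setting both brackets to zero gives the nullclines N1 + 1.15N2 = 583 and 0.416N1 + N2 = 485.
Substituting N2 = 485 - 0.416N1 into the first: N1(1 - 1.15·0.416) = 583 - 1.15·485.
So N1* = 25.2/0.522 = 48.4, and then N2* = 485 - 0.416·48.4 = 465.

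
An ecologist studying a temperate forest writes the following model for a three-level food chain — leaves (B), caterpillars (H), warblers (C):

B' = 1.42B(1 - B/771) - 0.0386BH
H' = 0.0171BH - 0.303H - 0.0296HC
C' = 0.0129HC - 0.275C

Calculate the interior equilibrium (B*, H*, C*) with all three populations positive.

B* ≈ 324, H* ≈ 21.3, C* ≈ 177

From dC/dt = 0: 0.0129H* = 0.275, so H* = 21.3.
From dB/dt = 0: 1.42(1 - B*/771) = 0.0386·21.3, giving B* = 771·(1 - 0.579) = 324.
From dH/dt = 0: 0.0171·324 - 0.303 = 0.0296C*, so C* = 5.24/0.0296 = 177.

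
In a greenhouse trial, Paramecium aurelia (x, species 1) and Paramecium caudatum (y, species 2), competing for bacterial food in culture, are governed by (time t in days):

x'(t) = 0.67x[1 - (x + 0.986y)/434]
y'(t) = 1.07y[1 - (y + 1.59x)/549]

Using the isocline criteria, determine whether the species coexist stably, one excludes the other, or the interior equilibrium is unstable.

Compare the nullcline intercepts: K1/α12 = 434/0.986 = 440 < K2 = 549; K2/α21 = 549/1.59 = 345 < K1 = 434.
Since both are reversed, neither can invade when rare; the interior point is a saddle.

unstable coexistence (outcome depends on initial conditions)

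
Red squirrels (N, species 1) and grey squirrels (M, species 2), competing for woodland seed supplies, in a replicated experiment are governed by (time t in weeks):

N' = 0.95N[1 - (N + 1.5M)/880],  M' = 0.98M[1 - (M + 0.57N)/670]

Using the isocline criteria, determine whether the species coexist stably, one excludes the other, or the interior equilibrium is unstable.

Compare the nullcline intercepts: K1/α12 = 880/1.5 = 587 < K2 = 670; K2/α21 = 670/0.57 = 1180 > K1 = 880.
Since the inequalities point opposite ways, species 2 can invade but species 1 cannot.

species 2 excludes species 1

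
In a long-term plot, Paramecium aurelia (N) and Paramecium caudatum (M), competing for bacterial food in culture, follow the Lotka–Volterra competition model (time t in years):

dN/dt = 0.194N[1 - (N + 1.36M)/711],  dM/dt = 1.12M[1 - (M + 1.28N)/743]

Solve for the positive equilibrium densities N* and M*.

Setting both brackets to zero gives the nullclines N + 1.36M = 711 and 1.28N + M = 743.
Substituting M = 743 - 1.28N into the first: N(1 - 1.36·1.28) = 711 - 1.36·743.
So N* = -299/-0.741 = 404, and then M* = 743 - 1.28·404 = 226.

N* ≈ 404, M* ≈ 226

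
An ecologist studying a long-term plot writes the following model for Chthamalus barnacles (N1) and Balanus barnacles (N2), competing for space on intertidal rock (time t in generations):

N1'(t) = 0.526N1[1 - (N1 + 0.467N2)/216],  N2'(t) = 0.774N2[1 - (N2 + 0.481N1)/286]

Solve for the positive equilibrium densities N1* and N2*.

Setting both brackets to zero gives the nullclines N1 + 0.467N2 = 216 and 0.481N1 + N2 = 286.
Substituting N2 = 286 - 0.481N1 into the first: N1(1 - 0.467·0.481) = 216 - 0.467·286.
So N1* = 82.4/0.775 = 106, and then N2* = 286 - 0.481·106 = 235.

N1* ≈ 106, N2* ≈ 235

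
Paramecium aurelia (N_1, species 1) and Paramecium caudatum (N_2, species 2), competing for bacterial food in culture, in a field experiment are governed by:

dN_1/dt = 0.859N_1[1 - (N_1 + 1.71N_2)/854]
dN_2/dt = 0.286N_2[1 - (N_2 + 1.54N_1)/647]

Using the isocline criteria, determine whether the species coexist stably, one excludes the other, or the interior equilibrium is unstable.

unstable coexistence (outcome depends on initial conditions)

Compare the nullcline intercepts: K1/α12 = 854/1.71 = 499 < K2 = 647; K2/α21 = 647/1.54 = 420 < K1 = 854.
Since both are reversed, neither can invade when rare; the interior point is a saddle.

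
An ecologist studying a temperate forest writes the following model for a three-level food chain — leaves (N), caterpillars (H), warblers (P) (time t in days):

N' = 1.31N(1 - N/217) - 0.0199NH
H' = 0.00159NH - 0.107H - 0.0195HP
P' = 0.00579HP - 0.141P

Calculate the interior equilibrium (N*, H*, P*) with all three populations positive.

From dP/dt = 0: 0.00579H* = 0.141, so H* = 24.4.
From dN/dt = 0: 1.31(1 - N*/217) = 0.0199·24.4, giving N* = 217·(1 - 0.37) = 137.
From dH/dt = 0: 0.00159·137 - 0.107 = 0.0195P*, so P* = 0.11/0.0195 = 5.66.

N* ≈ 137, H* ≈ 24.4, P* ≈ 5.66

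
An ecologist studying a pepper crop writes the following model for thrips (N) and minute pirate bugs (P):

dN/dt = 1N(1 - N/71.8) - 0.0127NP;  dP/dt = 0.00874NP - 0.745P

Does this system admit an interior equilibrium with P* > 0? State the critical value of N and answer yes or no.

Threshold N = 85.2; K < 85.2, so no, the predator goes extinct.

The predator equation gives dP/dt > 0 only when N > 0.745/0.00874 = 85.2.
Without the predator, N → K = 71.8. Since 71.8 < 85.2, the predator cannot invade.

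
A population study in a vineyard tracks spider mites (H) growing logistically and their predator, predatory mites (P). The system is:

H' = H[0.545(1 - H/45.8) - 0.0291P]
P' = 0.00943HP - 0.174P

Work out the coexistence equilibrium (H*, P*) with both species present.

H* ≈ 18.5, P* ≈ 11.2

From dP/dt = 0 with P > 0: 0.00943H* = 0.174, so H* = 18.5.
Substitute into dH/dt = 0: 0.545(1 - 18.5/45.8) = 0.0291P*.
The bracket is 0.597, giving P* = 0.325/0.0291 = 11.2.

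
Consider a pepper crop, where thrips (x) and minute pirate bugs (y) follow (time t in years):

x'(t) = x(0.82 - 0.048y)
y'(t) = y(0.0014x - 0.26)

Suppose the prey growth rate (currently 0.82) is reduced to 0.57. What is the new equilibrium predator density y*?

At the interior fixed point, setting dx/dt = 0 with x > 0 fixes y* = (prey growth rate)/(xy coefficient) — independent of the other coefficients.
With the change, y* = 0.57/0.048 = 11.9; it falls from 17.1.

y* ≈ 11.9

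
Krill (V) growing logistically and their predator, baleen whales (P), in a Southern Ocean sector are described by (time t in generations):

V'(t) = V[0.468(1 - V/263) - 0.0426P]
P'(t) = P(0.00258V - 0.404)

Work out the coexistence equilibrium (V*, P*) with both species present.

From dP/dt = 0 with P > 0: 0.00258V* = 0.404, so V* = 157.
Substitute into dV/dt = 0: 0.468(1 - 157/263) = 0.0426P*.
The bracket is 0.405, giving P* = 0.189/0.0426 = 4.44.

V* ≈ 157, P* ≈ 4.44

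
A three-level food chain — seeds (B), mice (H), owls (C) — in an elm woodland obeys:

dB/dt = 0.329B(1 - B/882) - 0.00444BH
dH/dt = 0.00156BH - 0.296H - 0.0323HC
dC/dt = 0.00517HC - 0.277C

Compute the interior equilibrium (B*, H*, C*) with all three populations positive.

From dC/dt = 0: 0.00517H* = 0.277, so H* = 53.6.
From dB/dt = 0: 0.329(1 - B*/882) = 0.00444·53.6, giving B* = 882·(1 - 0.723) = 244.
From dH/dt = 0: 0.00156·244 - 0.296 = 0.0323C*, so C* = 0.085/0.0323 = 2.63.

B* ≈ 244, H* ≈ 53.6, C* ≈ 2.63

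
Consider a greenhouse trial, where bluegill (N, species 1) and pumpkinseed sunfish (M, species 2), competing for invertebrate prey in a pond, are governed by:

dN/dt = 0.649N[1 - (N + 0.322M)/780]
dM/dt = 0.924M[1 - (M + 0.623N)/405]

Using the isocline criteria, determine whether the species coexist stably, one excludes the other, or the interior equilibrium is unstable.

species 1 excludes species 2

Compare the nullcline intercepts: K1/α12 = 780/0.322 = 2420 > K2 = 405; K2/α21 = 405/0.623 = 650 < K1 = 780.
Since the inequalities point opposite ways, species 1 can invade but species 2 cannot.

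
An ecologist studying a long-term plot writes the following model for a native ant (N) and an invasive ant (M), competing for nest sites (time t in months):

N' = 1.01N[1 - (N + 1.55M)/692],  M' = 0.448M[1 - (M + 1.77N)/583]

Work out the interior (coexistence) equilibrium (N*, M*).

Setting both brackets to zero gives the nullclines N + 1.55M = 692 and 1.77N + M = 583.
Substituting M = 583 - 1.77N into the first: N(1 - 1.55·1.77) = 692 - 1.55·583.
So N* = -212/-1.74 = 121, and then M* = 583 - 1.77·121 = 368.

N* ≈ 121, M* ≈ 368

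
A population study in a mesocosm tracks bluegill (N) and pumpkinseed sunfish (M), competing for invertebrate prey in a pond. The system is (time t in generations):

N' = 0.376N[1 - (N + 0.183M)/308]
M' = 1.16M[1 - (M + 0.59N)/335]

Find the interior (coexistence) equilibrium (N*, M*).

N* ≈ 277, M* ≈ 172

Setting both brackets to zero gives the nullclines N + 0.183M = 308 and 0.59N + M = 335.
Substituting M = 335 - 0.59N into the first: N(1 - 0.183·0.59) = 308 - 0.183·335.
So N* = 247/0.892 = 277, and then M* = 335 - 0.59·277 = 172.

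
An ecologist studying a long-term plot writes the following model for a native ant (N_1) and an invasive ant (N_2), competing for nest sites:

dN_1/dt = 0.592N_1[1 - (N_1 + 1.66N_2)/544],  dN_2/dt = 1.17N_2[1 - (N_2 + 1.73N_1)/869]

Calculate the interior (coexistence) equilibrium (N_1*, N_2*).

N_1* ≈ 480, N_2* ≈ 38.5

Setting both brackets to zero gives the nullclines N_1 + 1.66N_2 = 544 and 1.73N_1 + N_2 = 869.
Substituting N_2 = 869 - 1.73N_1 into the first: N_1(1 - 1.66·1.73) = 544 - 1.66·869.
So N_1* = -899/-1.87 = 480, and then N_2* = 869 - 1.73·480 = 38.5.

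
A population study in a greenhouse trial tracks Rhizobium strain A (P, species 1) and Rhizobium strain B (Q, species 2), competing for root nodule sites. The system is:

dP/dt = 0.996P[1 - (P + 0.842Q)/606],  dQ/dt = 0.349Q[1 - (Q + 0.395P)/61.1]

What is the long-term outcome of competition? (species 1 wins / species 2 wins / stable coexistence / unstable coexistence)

species 1 excludes species 2

Compare the nullcline intercepts: K1/α12 = 606/0.842 = 720 > K2 = 61.1; K2/α21 = 61.1/0.395 = 155 < K1 = 606.
Since the inequalities point opposite ways, species 1 can invade but species 2 cannot.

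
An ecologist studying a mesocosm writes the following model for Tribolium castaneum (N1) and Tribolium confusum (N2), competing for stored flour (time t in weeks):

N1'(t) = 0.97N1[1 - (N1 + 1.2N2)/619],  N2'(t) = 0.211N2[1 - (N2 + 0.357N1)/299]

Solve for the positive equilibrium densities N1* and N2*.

Setting both brackets to zero gives the nullclines N1 + 1.2N2 = 619 and 0.357N1 + N2 = 299.
Substituting N2 = 299 - 0.357N1 into the first: N1(1 - 1.2·0.357) = 619 - 1.2·299.
So N1* = 260/0.572 = 455, and then N2* = 299 - 0.357·455 = 136.

N1* ≈ 455, N2* ≈ 136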